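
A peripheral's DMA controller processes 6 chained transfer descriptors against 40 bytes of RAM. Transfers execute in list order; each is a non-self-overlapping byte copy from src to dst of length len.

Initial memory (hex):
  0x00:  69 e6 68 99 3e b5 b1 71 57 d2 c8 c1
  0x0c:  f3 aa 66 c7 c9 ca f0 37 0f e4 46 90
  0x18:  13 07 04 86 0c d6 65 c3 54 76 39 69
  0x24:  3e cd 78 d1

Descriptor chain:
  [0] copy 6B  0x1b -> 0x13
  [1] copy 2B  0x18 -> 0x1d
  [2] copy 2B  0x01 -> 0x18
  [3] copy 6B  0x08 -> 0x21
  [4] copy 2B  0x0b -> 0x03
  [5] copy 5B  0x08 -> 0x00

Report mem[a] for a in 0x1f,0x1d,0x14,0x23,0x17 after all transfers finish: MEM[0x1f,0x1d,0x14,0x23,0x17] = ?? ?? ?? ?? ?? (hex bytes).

MEM[0x1f,0x1d,0x14,0x23,0x17] = c3 54 0c c8 c3

D0: mem[0x13..0x18] <- [86 0c d6 65 c3 54]
D1: mem[0x1d..0x1e] <- [54 07]
D2: mem[0x18..0x19] <- [e6 68]
D3: mem[0x21..0x26] <- [57 d2 c8 c1 f3 aa]
D4: mem[0x03..0x04] <- [c1 f3]
D5: mem[0x00..0x04] <- [57 d2 c8 c1 f3]
query mem[0x1f]=0xc3, mem[0x1d]=0x54, mem[0x14]=0x0c, mem[0x23]=0xc8, mem[0x17]=0xc3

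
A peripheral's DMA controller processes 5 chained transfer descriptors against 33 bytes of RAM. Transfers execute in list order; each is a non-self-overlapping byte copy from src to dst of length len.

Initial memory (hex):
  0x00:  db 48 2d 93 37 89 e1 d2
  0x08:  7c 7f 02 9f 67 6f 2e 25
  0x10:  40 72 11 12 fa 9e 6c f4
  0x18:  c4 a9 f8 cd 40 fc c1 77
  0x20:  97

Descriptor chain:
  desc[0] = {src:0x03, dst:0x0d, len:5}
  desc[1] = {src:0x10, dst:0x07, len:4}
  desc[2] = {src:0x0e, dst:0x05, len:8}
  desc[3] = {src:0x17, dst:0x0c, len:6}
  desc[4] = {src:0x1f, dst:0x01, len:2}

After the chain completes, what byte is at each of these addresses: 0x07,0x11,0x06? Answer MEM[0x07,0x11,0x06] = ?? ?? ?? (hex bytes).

MEM[0x07,0x11,0x06] = e1 40 89

#0 dst[0x0d+5] := {0x93,0x37,0x89,0xe1,0xd2}
#1 dst[0x07+4] := {0xe1,0xd2,0x11,0x12}
#2 dst[0x05+8] := {0x37,0x89,0xe1,0xd2,0x11,0x12,0xfa,0x9e}
#3 dst[0x0c+6] := {0xf4,0xc4,0xa9,0xf8,0xcd,0x40}
#4 dst[0x01+2] := {0x77,0x97}
query mem[0x07]=0xe1, mem[0x11]=0x40, mem[0x06]=0x89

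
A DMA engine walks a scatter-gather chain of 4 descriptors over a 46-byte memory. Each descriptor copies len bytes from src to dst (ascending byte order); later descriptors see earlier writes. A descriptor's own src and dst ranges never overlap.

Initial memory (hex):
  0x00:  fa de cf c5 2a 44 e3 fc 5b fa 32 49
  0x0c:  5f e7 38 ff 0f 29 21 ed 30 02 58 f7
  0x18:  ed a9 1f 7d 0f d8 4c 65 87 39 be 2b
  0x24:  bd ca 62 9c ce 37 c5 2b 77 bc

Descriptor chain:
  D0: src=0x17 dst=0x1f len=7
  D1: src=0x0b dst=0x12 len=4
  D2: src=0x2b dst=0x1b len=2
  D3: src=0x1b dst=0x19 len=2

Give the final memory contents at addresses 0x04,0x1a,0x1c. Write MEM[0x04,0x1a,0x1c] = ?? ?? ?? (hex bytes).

MEM[0x04,0x1a,0x1c] = 2a 77 77

D0: mem[0x1f..0x25] <- [f7 ed a9 1f 7d 0f d8]
D1: mem[0x12..0x15] <- [49 5f e7 38]
D2: mem[0x1b..0x1c] <- [2b 77]
D3: mem[0x19..0x1a] <- [2b 77]
query mem[0x04]=0x2a, mem[0x1a]=0x77, mem[0x1c]=0x77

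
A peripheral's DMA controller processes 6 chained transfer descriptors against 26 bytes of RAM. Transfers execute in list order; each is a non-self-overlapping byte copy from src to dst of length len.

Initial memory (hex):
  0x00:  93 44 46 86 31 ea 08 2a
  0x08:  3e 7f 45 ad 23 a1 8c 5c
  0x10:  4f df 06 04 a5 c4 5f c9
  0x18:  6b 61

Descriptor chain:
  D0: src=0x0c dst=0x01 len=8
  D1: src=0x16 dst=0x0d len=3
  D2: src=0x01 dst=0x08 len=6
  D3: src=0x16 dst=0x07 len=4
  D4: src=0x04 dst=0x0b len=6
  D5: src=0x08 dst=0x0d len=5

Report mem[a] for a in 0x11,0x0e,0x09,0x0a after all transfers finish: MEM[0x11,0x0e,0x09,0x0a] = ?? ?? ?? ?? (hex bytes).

MEM[0x11,0x0e,0x09,0x0a] = 4f 6b 6b 61

  after D0: wrote 8B at 0x01 = 23a18c5c4fdf0604
  after D1: wrote 3B at 0x0d = 5fc96b
  after D2: wrote 6B at 0x08 = 23a18c5c4fdf
  after D3: wrote 4B at 0x07 = 5fc96b61
  after D4: wrote 6B at 0x0b = 5c4fdf5fc96b
  after D5: wrote 5B at 0x0d = c96b615c4f
query mem[0x11]=0x4f, mem[0x0e]=0x6b, mem[0x09]=0x6b, mem[0x0a]=0x61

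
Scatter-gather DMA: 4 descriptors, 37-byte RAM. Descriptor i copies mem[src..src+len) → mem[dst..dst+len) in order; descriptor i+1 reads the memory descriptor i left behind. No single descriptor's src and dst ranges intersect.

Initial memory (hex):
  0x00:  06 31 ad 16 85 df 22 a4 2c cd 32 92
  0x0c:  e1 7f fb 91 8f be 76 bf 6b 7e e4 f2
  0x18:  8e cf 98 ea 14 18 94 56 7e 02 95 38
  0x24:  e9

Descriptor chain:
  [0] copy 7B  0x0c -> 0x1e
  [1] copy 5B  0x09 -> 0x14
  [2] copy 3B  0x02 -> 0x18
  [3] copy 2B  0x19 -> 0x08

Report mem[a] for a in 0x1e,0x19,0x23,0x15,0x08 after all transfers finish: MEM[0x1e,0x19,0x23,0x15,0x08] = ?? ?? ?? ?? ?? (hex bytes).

D0: mem[0x1e..0x24] <- [e1 7f fb 91 8f be 76]
D1: mem[0x14..0x18] <- [cd 32 92 e1 7f]
D2: mem[0x18..0x1a] <- [ad 16 85]
D3: mem[0x08..0x09] <- [16 85]
query mem[0x1e]=0xe1, mem[0x19]=0x16, mem[0x23]=0xbe, mem[0x15]=0x32, mem[0x08]=0x16

MEM[0x1e,0x19,0x23,0x15,0x08] = e1 16 be 32 16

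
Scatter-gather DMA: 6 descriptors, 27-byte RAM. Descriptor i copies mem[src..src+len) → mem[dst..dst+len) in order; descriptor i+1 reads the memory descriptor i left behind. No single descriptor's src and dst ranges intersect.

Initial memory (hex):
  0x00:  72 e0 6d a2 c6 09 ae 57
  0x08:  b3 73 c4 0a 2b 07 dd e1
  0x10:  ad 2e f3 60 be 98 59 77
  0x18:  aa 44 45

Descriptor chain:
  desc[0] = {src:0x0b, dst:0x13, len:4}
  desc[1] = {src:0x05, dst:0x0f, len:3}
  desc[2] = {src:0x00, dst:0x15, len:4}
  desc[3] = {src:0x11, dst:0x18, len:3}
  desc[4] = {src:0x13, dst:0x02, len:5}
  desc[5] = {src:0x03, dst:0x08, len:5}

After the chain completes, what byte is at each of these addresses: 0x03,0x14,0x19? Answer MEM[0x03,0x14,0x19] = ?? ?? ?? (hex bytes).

#0 dst[0x13+4] := {0x0a,0x2b,0x07,0xdd}
#1 dst[0x0f+3] := {0x09,0xae,0x57}
#2 dst[0x15+4] := {0x72,0xe0,0x6d,0xa2}
#3 dst[0x18+3] := {0x57,0xf3,0x0a}
#4 dst[0x02+5] := {0x0a,0x2b,0x72,0xe0,0x6d}
#5 dst[0x08+5] := {0x2b,0x72,0xe0,0x6d,0x57}
query mem[0x03]=0x2b, mem[0x14]=0x2b, mem[0x19]=0xf3

MEM[0x03,0x14,0x19] = 2b 2b f3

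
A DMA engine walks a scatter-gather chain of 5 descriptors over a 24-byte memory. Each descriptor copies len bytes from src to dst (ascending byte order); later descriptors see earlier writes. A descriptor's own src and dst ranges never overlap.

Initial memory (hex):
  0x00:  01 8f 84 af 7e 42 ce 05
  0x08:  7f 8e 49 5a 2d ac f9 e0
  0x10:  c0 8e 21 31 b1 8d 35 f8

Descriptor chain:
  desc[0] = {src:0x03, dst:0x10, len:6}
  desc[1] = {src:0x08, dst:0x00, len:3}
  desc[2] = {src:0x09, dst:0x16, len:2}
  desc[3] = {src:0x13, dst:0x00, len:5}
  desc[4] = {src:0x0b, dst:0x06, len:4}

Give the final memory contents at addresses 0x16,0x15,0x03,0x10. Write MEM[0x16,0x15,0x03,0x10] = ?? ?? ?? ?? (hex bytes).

  after D0: wrote 6B at 0x10 = af7e42ce057f
  after D1: wrote 3B at 0x00 = 7f8e49
  after D2: wrote 2B at 0x16 = 8e49
  after D3: wrote 5B at 0x00 = ce057f8e49
  after D4: wrote 4B at 0x06 = 5a2dacf9
query mem[0x16]=0x8e, mem[0x15]=0x7f, mem[0x03]=0x8e, mem[0x10]=0xaf

MEM[0x16,0x15,0x03,0x10] = 8e 7f 8e af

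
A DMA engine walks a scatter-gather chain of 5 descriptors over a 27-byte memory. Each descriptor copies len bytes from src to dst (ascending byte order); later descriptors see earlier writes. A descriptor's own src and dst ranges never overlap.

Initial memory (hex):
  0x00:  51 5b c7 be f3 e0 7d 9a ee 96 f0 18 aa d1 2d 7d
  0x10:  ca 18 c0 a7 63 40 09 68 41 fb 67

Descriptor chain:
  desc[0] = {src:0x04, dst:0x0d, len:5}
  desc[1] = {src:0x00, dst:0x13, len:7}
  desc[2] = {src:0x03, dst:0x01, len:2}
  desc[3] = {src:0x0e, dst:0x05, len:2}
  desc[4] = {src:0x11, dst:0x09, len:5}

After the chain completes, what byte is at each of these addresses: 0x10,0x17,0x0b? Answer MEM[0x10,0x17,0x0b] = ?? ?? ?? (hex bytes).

[0] 0x04->0x0d len=5 : f3 e0 7d 9a ee
[1] 0x00->0x13 len=7 : 51 5b c7 be f3 e0 7d
[2] 0x03->0x01 len=2 : be f3
[3] 0x0e->0x05 len=2 : e0 7d
[4] 0x11->0x09 len=5 : ee c0 51 5b c7
query mem[0x10]=0x9a, mem[0x17]=0xf3, mem[0x0b]=0x51

MEM[0x10,0x17,0x0b] = 9a f3 51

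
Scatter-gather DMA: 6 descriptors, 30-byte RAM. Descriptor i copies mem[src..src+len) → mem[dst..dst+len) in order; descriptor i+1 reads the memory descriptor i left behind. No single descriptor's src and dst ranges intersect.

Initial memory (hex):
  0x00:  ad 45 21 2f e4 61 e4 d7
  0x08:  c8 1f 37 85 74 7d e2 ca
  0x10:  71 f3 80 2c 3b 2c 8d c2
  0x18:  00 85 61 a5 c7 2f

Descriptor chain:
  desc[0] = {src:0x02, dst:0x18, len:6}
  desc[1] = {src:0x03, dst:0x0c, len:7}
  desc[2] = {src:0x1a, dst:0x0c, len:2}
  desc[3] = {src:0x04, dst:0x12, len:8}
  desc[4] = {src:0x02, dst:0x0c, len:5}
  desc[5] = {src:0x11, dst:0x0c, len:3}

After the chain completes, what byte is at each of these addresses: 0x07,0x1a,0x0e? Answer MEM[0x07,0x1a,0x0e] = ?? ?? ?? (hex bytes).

MEM[0x07,0x1a,0x0e] = d7 e4 61

[0] 0x02->0x18 len=6 : 21 2f e4 61 e4 d7
[1] 0x03->0x0c len=7 : 2f e4 61 e4 d7 c8 1f
[2] 0x1a->0x0c len=2 : e4 61
[3] 0x04->0x12 len=8 : e4 61 e4 d7 c8 1f 37 85
[4] 0x02->0x0c len=5 : 21 2f e4 61 e4
[5] 0x11->0x0c len=3 : c8 e4 61
query mem[0x07]=0xd7, mem[0x1a]=0xe4, mem[0x0e]=0x61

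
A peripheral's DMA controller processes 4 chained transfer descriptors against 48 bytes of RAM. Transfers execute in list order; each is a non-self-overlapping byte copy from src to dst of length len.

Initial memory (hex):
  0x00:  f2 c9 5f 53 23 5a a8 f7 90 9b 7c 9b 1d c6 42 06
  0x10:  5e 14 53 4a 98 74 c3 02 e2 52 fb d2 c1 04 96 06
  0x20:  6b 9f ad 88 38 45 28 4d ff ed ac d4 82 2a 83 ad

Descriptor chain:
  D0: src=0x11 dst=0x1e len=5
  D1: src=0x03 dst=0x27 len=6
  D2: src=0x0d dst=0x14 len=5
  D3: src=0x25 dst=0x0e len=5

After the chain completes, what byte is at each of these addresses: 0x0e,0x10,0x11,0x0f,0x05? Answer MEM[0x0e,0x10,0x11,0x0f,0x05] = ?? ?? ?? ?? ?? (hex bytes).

D0: mem[0x1e..0x22] <- [14 53 4a 98 74]
D1: mem[0x27..0x2c] <- [53 23 5a a8 f7 90]
D2: mem[0x14..0x18] <- [c6 42 06 5e 14]
D3: mem[0x0e..0x12] <- [45 28 53 23 5a]
query mem[0x0e]=0x45, mem[0x10]=0x53, mem[0x11]=0x23, mem[0x0f]=0x28, mem[0x05]=0x5a

MEM[0x0e,0x10,0x11,0x0f,0x05] = 45 53 23 28 5a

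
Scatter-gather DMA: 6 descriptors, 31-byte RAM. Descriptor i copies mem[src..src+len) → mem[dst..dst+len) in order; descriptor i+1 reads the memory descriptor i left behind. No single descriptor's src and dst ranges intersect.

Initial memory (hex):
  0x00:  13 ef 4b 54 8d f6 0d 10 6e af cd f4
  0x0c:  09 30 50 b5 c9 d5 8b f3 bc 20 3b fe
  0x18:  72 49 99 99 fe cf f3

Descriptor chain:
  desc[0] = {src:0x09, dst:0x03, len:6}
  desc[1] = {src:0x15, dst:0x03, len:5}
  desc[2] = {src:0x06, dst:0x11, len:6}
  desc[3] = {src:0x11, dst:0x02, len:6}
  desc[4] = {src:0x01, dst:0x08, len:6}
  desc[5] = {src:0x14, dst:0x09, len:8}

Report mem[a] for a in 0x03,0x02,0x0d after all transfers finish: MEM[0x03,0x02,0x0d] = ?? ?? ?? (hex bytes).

MEM[0x03,0x02,0x0d] = 49 72 72

#0 dst[0x03+6] := {0xaf,0xcd,0xf4,0x09,0x30,0x50}
#1 dst[0x03+5] := {0x20,0x3b,0xfe,0x72,0x49}
#2 dst[0x11+6] := {0x72,0x49,0x50,0xaf,0xcd,0xf4}
#3 dst[0x02+6] := {0x72,0x49,0x50,0xaf,0xcd,0xf4}
#4 dst[0x08+6] := {0xef,0x72,0x49,0x50,0xaf,0xcd}
#5 dst[0x09+8] := {0xaf,0xcd,0xf4,0xfe,0x72,0x49,0x99,0x99}
query mem[0x03]=0x49, mem[0x02]=0x72, mem[0x0d]=0x72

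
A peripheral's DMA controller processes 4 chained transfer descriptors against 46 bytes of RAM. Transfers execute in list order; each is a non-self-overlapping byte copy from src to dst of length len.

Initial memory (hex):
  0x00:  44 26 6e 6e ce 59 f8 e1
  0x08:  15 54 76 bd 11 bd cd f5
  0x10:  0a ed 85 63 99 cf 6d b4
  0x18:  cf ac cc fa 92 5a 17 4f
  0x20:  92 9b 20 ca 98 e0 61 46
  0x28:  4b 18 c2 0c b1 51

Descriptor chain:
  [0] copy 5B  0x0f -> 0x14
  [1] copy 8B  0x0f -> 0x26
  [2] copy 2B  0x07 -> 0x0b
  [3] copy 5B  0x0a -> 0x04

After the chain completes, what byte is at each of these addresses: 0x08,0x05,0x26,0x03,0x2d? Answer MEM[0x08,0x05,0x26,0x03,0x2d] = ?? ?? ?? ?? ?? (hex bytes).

D0: mem[0x14..0x18] <- [f5 0a ed 85 63]
D1: mem[0x26..0x2d] <- [f5 0a ed 85 63 f5 0a ed]
D2: mem[0x0b..0x0c] <- [e1 15]
D3: mem[0x04..0x08] <- [76 e1 15 bd cd]
query mem[0x08]=0xcd, mem[0x05]=0xe1, mem[0x26]=0xf5, mem[0x03]=0x6e, mem[0x2d]=0xed

MEM[0x08,0x05,0x26,0x03,0x2d] = cd e1 f5 6e ed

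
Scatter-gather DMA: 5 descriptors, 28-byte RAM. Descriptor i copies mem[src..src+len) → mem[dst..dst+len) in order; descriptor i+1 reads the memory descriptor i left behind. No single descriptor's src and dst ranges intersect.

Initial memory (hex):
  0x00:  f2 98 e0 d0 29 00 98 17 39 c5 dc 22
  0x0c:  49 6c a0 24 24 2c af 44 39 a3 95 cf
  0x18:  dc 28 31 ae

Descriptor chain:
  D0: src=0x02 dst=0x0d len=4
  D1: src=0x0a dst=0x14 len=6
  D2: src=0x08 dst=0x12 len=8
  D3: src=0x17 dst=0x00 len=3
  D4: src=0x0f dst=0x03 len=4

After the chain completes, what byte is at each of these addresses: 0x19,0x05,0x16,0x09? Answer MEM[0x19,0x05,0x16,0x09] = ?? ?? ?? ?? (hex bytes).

D0: mem[0x0d..0x10] <- [e0 d0 29 00]
D1: mem[0x14..0x19] <- [dc 22 49 e0 d0 29]
D2: mem[0x12..0x19] <- [39 c5 dc 22 49 e0 d0 29]
D3: mem[0x00..0x02] <- [e0 d0 29]
D4: mem[0x03..0x06] <- [29 00 2c 39]
query mem[0x19]=0x29, mem[0x05]=0x2c, mem[0x16]=0x49, mem[0x09]=0xc5

MEM[0x19,0x05,0x16,0x09] = 29 2c 49 c5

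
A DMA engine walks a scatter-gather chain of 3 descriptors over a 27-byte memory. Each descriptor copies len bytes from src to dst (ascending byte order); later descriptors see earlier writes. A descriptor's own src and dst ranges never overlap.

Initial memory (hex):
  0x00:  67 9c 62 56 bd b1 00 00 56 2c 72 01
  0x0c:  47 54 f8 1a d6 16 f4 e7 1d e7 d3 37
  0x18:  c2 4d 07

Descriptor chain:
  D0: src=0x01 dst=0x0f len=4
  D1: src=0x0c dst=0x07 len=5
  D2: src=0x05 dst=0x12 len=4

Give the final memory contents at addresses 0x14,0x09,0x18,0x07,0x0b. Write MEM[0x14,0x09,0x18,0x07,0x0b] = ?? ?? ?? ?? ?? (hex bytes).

MEM[0x14,0x09,0x18,0x07,0x0b] = 47 f8 c2 47 62

#0 dst[0x0f+4] := {0x9c,0x62,0x56,0xbd}
#1 dst[0x07+5] := {0x47,0x54,0xf8,0x9c,0x62}
#2 dst[0x12+4] := {0xb1,0x00,0x47,0x54}
query mem[0x14]=0x47, mem[0x09]=0xf8, mem[0x18]=0xc2, mem[0x07]=0x47, mem[0x0b]=0x62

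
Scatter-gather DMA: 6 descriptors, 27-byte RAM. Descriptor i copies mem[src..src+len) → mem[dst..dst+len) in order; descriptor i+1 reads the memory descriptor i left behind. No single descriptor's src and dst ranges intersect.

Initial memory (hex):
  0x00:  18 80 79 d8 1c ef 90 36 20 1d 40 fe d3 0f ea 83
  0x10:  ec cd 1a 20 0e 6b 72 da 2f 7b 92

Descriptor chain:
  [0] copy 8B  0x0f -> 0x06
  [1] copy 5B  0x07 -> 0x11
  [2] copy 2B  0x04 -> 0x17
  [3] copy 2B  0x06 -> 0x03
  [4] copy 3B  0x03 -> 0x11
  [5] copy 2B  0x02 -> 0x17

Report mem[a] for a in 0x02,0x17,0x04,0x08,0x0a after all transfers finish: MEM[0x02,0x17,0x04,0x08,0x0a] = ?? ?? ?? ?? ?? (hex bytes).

MEM[0x02,0x17,0x04,0x08,0x0a] = 79 79 ec cd 20

#0 dst[0x06+8] := {0x83,0xec,0xcd,0x1a,0x20,0x0e,0x6b,0x72}
#1 dst[0x11+5] := {0xec,0xcd,0x1a,0x20,0x0e}
#2 dst[0x17+2] := {0x1c,0xef}
#3 dst[0x03+2] := {0x83,0xec}
#4 dst[0x11+3] := {0x83,0xec,0xef}
#5 dst[0x17+2] := {0x79,0x83}
query mem[0x02]=0x79, mem[0x17]=0x79, mem[0x04]=0xec, mem[0x08]=0xcd, mem[0x0a]=0x20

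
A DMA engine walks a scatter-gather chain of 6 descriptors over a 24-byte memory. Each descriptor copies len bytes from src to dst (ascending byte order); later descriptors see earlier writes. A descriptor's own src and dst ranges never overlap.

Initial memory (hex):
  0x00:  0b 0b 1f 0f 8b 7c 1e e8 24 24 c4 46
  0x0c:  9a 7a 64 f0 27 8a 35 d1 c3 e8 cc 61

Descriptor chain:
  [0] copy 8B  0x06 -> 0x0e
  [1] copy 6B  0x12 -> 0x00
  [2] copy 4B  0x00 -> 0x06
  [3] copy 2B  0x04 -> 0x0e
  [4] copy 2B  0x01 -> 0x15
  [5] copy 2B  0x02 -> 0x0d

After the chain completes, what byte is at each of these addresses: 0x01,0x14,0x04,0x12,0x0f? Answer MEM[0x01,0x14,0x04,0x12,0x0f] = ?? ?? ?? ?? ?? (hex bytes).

#0 dst[0x0e+8] := {0x1e,0xe8,0x24,0x24,0xc4,0x46,0x9a,0x7a}
#1 dst[0x00+6] := {0xc4,0x46,0x9a,0x7a,0xcc,0x61}
#2 dst[0x06+4] := {0xc4,0x46,0x9a,0x7a}
#3 dst[0x0e+2] := {0xcc,0x61}
#4 dst[0x15+2] := {0x46,0x9a}
#5 dst[0x0d+2] := {0x9a,0x7a}
query mem[0x01]=0x46, mem[0x14]=0x9a, mem[0x04]=0xcc, mem[0x12]=0xc4, mem[0x0f]=0x61

MEM[0x01,0x14,0x04,0x12,0x0f] = 46 9a cc c4 61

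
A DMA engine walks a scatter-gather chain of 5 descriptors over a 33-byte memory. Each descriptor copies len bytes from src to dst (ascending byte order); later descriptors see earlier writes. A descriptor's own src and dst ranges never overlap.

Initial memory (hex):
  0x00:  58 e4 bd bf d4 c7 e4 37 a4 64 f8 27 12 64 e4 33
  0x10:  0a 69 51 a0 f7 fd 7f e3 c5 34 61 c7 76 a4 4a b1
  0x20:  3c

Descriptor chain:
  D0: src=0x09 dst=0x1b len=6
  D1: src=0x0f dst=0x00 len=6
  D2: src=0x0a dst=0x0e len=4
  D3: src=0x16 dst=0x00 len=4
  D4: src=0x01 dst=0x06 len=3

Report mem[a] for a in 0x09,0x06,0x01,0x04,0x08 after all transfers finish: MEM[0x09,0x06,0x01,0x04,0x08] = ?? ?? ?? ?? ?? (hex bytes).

#0 dst[0x1b+6] := {0x64,0xf8,0x27,0x12,0x64,0xe4}
#1 dst[0x00+6] := {0x33,0x0a,0x69,0x51,0xa0,0xf7}
#2 dst[0x0e+4] := {0xf8,0x27,0x12,0x64}
#3 dst[0x00+4] := {0x7f,0xe3,0xc5,0x34}
#4 dst[0x06+3] := {0xe3,0xc5,0x34}
query mem[0x09]=0x64, mem[0x06]=0xe3, mem[0x01]=0xe3, mem[0x04]=0xa0, mem[0x08]=0x34

MEM[0x09,0x06,0x01,0x04,0x08] = 64 e3 e3 a0 34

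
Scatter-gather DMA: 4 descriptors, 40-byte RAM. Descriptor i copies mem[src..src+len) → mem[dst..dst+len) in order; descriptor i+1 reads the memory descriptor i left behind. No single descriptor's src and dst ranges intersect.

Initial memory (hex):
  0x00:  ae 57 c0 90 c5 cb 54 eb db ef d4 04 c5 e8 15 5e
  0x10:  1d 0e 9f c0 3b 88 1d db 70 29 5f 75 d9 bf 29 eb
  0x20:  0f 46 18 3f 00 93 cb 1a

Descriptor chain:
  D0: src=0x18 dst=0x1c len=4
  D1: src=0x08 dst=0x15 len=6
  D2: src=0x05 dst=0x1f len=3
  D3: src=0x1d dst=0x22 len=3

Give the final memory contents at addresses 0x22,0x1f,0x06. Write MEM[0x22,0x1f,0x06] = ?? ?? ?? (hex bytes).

  after D0: wrote 4B at 0x1c = 70295f75
  after D1: wrote 6B at 0x15 = dbefd404c5e8
  after D2: wrote 3B at 0x1f = cb54eb
  after D3: wrote 3B at 0x22 = 295fcb
query mem[0x22]=0x29, mem[0x1f]=0xcb, mem[0x06]=0x54

MEM[0x22,0x1f,0x06] = 29 cb 54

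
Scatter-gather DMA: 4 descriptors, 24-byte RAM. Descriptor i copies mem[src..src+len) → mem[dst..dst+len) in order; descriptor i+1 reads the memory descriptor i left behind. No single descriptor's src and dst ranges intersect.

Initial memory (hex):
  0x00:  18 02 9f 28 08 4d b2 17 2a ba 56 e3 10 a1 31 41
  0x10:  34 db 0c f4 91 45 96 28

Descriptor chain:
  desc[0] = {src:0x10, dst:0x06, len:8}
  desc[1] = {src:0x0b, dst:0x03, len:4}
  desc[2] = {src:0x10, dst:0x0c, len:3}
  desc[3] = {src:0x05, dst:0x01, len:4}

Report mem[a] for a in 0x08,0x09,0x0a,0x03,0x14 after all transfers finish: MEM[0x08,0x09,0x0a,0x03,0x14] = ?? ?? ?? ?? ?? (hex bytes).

MEM[0x08,0x09,0x0a,0x03,0x14] = 0c f4 91 db 91

D0: mem[0x06..0x0d] <- [34 db 0c f4 91 45 96 28]
D1: mem[0x03..0x06] <- [45 96 28 31]
D2: mem[0x0c..0x0e] <- [34 db 0c]
D3: mem[0x01..0x04] <- [28 31 db 0c]
query mem[0x08]=0x0c, mem[0x09]=0xf4, mem[0x0a]=0x91, mem[0x03]=0xdb, mem[0x14]=0x91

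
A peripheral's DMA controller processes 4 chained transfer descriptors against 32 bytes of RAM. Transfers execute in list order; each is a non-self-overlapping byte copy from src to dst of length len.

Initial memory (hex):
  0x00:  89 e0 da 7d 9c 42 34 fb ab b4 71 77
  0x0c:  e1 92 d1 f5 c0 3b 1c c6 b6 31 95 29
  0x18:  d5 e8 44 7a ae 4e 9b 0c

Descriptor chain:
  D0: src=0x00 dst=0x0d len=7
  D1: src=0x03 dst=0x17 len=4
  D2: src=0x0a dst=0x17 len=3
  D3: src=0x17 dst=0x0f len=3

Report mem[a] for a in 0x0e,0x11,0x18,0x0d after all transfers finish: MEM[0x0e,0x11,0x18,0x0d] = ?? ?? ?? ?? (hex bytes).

#0 dst[0x0d+7] := {0x89,0xe0,0xda,0x7d,0x9c,0x42,0x34}
#1 dst[0x17+4] := {0x7d,0x9c,0x42,0x34}
#2 dst[0x17+3] := {0x71,0x77,0xe1}
#3 dst[0x0f+3] := {0x71,0x77,0xe1}
query mem[0x0e]=0xe0, mem[0x11]=0xe1, mem[0x18]=0x77, mem[0x0d]=0x89

MEM[0x0e,0x11,0x18,0x0d] = e0 e1 77 89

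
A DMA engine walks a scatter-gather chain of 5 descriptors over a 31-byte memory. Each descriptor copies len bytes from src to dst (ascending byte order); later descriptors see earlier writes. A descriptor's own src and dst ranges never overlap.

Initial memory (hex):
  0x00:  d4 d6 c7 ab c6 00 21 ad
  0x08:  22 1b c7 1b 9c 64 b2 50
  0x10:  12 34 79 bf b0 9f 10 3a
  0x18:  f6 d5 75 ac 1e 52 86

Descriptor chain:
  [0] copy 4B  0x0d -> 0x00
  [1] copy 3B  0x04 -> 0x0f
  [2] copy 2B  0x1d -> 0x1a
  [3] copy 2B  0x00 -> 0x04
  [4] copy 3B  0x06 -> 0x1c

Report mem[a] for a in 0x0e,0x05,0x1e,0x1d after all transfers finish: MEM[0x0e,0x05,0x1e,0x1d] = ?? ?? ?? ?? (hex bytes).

[0] 0x0d->0x00 len=4 : 64 b2 50 12
[1] 0x04->0x0f len=3 : c6 00 21
[2] 0x1d->0x1a len=2 : 52 86
[3] 0x00->0x04 len=2 : 64 b2
[4] 0x06->0x1c len=3 : 21 ad 22
query mem[0x0e]=0xb2, mem[0x05]=0xb2, mem[0x1e]=0x22, mem[0x1d]=0xad

MEM[0x0e,0x05,0x1e,0x1d] = b2 b2 22 ad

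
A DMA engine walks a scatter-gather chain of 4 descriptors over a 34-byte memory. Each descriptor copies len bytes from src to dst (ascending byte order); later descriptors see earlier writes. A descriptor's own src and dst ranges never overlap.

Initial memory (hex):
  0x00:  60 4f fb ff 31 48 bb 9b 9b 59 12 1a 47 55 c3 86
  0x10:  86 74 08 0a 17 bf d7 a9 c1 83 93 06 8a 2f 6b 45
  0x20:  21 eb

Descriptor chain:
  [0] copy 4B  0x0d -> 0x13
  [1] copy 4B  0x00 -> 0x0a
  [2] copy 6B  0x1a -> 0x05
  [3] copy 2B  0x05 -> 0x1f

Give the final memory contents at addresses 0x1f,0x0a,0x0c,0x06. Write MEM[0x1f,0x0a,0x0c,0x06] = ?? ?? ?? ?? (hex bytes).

MEM[0x1f,0x0a,0x0c,0x06] = 93 45 fb 06

[0] 0x0d->0x13 len=4 : 55 c3 86 86
[1] 0x00->0x0a len=4 : 60 4f fb ff
[2] 0x1a->0x05 len=6 : 93 06 8a 2f 6b 45
[3] 0x05->0x1f len=2 : 93 06
query mem[0x1f]=0x93, mem[0x0a]=0x45, mem[0x0c]=0xfb, mem[0x06]=0x06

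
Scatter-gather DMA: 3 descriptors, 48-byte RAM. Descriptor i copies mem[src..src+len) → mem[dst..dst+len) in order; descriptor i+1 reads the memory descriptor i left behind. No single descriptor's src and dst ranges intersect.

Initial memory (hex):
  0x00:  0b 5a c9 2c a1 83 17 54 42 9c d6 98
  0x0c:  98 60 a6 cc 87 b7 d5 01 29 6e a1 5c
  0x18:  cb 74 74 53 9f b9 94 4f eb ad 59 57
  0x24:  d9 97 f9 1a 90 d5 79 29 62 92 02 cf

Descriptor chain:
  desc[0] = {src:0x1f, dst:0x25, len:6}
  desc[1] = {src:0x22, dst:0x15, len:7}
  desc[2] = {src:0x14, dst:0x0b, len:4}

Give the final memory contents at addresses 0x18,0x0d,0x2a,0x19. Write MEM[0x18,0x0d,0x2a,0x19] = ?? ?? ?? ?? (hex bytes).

D0: mem[0x25..0x2a] <- [4f eb ad 59 57 d9]
D1: mem[0x15..0x1b] <- [59 57 d9 4f eb ad 59]
D2: mem[0x0b..0x0e] <- [29 59 57 d9]
query mem[0x18]=0x4f, mem[0x0d]=0x57, mem[0x2a]=0xd9, mem[0x19]=0xeb

MEM[0x18,0x0d,0x2a,0x19] = 4f 57 d9 eb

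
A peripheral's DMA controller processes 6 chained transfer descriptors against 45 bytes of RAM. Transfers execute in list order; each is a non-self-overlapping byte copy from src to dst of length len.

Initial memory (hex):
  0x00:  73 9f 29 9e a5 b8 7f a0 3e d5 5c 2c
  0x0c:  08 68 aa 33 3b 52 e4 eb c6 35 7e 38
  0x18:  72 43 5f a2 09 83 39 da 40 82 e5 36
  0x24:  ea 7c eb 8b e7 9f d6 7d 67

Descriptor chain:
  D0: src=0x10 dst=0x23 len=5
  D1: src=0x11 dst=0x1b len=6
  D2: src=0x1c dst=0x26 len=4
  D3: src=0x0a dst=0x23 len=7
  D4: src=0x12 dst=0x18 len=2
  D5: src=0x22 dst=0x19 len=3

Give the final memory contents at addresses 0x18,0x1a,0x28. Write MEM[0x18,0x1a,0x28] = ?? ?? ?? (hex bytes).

D0: mem[0x23..0x27] <- [3b 52 e4 eb c6]
D1: mem[0x1b..0x20] <- [52 e4 eb c6 35 7e]
D2: mem[0x26..0x29] <- [e4 eb c6 35]
D3: mem[0x23..0x29] <- [5c 2c 08 68 aa 33 3b]
D4: mem[0x18..0x19] <- [e4 eb]
D5: mem[0x19..0x1b] <- [e5 5c 2c]
query mem[0x18]=0xe4, mem[0x1a]=0x5c, mem[0x28]=0x33

MEM[0x18,0x1a,0x28] = e4 5c 33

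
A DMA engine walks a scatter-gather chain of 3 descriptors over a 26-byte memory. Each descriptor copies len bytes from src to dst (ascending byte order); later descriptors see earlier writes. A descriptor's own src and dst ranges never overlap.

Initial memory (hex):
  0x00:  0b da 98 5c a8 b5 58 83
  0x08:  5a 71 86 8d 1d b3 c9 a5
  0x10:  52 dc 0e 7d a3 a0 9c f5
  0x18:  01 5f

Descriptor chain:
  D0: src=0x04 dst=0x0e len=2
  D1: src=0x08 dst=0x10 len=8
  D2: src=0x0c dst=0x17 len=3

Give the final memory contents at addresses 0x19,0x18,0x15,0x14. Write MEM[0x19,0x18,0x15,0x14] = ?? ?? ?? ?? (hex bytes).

MEM[0x19,0x18,0x15,0x14] = a8 b3 b3 1d

[0] 0x04->0x0e len=2 : a8 b5
[1] 0x08->0x10 len=8 : 5a 71 86 8d 1d b3 a8 b5
[2] 0x0c->0x17 len=3 : 1d b3 a8
query mem[0x19]=0xa8, mem[0x18]=0xb3, mem[0x15]=0xb3, mem[0x14]=0x1d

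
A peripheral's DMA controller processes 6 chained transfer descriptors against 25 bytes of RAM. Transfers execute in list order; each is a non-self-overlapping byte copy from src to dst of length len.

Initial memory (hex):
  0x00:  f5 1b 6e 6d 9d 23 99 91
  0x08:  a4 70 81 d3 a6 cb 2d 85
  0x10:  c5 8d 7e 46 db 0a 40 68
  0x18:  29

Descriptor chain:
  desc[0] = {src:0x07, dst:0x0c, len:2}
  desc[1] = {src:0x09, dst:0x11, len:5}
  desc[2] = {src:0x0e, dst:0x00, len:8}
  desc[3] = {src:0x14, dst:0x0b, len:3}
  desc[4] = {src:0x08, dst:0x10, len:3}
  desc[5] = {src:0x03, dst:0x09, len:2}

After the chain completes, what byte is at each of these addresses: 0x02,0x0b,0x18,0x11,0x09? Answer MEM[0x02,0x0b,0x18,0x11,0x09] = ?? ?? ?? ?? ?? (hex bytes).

MEM[0x02,0x0b,0x18,0x11,0x09] = c5 91 29 70 70

[0] 0x07->0x0c len=2 : 91 a4
[1] 0x09->0x11 len=5 : 70 81 d3 91 a4
[2] 0x0e->0x00 len=8 : 2d 85 c5 70 81 d3 91 a4
[3] 0x14->0x0b len=3 : 91 a4 40
[4] 0x08->0x10 len=3 : a4 70 81
[5] 0x03->0x09 len=2 : 70 81
query mem[0x02]=0xc5, mem[0x0b]=0x91, mem[0x18]=0x29, mem[0x11]=0x70, mem[0x09]=0x70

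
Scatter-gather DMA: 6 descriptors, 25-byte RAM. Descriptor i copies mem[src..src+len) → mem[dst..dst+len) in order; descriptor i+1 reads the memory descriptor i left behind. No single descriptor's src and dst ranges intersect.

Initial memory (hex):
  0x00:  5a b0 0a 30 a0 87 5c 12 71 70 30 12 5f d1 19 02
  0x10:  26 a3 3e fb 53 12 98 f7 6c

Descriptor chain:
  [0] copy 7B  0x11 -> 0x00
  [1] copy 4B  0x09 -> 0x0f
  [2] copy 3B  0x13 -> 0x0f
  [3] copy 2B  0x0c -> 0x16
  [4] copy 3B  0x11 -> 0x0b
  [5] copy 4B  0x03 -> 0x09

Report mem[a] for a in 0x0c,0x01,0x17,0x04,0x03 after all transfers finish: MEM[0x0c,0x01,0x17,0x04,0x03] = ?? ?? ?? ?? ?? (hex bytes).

  after D0: wrote 7B at 0x00 = a33efb531298f7
  after D1: wrote 4B at 0x0f = 7030125f
  after D2: wrote 3B at 0x0f = fb5312
  after D3: wrote 2B at 0x16 = 5fd1
  after D4: wrote 3B at 0x0b = 125ffb
  after D5: wrote 4B at 0x09 = 531298f7
query mem[0x0c]=0xf7, mem[0x01]=0x3e, mem[0x17]=0xd1, mem[0x04]=0x12, mem[0x03]=0x53

MEM[0x0c,0x01,0x17,0x04,0x03] = f7 3e d1 12 53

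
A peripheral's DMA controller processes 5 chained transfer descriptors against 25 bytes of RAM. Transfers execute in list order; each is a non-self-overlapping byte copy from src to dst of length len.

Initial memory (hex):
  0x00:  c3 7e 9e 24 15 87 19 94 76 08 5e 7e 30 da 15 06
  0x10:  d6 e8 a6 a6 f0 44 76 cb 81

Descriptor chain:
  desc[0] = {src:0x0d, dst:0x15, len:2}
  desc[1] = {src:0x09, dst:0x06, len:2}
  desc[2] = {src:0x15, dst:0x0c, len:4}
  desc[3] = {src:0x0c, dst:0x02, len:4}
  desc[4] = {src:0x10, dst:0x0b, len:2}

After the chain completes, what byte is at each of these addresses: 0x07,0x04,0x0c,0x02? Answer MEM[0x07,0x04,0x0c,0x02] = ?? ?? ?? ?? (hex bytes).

MEM[0x07,0x04,0x0c,0x02] = 5e cb e8 da

#0 dst[0x15+2] := {0xda,0x15}
#1 dst[0x06+2] := {0x08,0x5e}
#2 dst[0x0c+4] := {0xda,0x15,0xcb,0x81}
#3 dst[0x02+4] := {0xda,0x15,0xcb,0x81}
#4 dst[0x0b+2] := {0xd6,0xe8}
query mem[0x07]=0x5e, mem[0x04]=0xcb, mem[0x0c]=0xe8, mem[0x02]=0xda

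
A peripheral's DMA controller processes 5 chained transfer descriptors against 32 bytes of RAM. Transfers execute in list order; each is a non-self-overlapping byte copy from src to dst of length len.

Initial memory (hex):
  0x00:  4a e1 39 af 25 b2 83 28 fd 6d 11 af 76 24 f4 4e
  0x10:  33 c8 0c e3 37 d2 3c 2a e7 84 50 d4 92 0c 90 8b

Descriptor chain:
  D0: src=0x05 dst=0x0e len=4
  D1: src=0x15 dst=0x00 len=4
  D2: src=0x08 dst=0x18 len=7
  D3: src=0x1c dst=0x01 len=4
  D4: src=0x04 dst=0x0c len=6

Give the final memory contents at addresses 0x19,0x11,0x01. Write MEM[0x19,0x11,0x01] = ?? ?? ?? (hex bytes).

MEM[0x19,0x11,0x01] = 6d 6d 76

  after D0: wrote 4B at 0x0e = b28328fd
  after D1: wrote 4B at 0x00 = d23c2ae7
  after D2: wrote 7B at 0x18 = fd6d11af7624b2
  after D3: wrote 4B at 0x01 = 7624b28b
  after D4: wrote 6B at 0x0c = 8bb28328fd6d
query mem[0x19]=0x6d, mem[0x11]=0x6d, mem[0x01]=0x76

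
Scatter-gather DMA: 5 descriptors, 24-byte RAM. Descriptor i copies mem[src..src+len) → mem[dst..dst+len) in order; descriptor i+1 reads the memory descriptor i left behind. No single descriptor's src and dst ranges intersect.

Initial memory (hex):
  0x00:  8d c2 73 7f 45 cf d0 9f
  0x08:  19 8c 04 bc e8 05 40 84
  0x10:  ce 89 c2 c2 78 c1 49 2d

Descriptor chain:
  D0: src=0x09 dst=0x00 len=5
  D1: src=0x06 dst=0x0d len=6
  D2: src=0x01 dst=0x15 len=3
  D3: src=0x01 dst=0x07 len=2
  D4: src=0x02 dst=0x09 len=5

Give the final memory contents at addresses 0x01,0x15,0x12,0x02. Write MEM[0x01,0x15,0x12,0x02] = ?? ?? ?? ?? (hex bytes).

#0 dst[0x00+5] := {0x8c,0x04,0xbc,0xe8,0x05}
#1 dst[0x0d+6] := {0xd0,0x9f,0x19,0x8c,0x04,0xbc}
#2 dst[0x15+3] := {0x04,0xbc,0xe8}
#3 dst[0x07+2] := {0x04,0xbc}
#4 dst[0x09+5] := {0xbc,0xe8,0x05,0xcf,0xd0}
query mem[0x01]=0x04, mem[0x15]=0x04, mem[0x12]=0xbc, mem[0x02]=0xbc

MEM[0x01,0x15,0x12,0x02] = 04 04 bc bc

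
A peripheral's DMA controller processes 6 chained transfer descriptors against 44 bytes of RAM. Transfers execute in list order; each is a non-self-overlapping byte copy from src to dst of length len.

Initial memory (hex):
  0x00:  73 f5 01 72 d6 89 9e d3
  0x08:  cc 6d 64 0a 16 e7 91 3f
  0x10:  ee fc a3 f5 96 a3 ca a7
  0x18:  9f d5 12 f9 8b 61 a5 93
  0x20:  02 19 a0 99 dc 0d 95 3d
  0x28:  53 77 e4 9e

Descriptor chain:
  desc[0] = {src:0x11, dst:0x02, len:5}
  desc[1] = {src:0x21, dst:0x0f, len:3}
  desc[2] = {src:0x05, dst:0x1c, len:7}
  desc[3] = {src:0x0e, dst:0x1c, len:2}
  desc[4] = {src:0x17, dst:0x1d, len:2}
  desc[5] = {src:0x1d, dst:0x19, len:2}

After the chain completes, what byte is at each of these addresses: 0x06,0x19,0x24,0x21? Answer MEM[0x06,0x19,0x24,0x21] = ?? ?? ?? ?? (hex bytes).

D0: mem[0x02..0x06] <- [fc a3 f5 96 a3]
D1: mem[0x0f..0x11] <- [19 a0 99]
D2: mem[0x1c..0x22] <- [96 a3 d3 cc 6d 64 0a]
D3: mem[0x1c..0x1d] <- [91 19]
D4: mem[0x1d..0x1e] <- [a7 9f]
D5: mem[0x19..0x1a] <- [a7 9f]
query mem[0x06]=0xa3, mem[0x19]=0xa7, mem[0x24]=0xdc, mem[0x21]=0x64

MEM[0x06,0x19,0x24,0x21] = a3 a7 dc 64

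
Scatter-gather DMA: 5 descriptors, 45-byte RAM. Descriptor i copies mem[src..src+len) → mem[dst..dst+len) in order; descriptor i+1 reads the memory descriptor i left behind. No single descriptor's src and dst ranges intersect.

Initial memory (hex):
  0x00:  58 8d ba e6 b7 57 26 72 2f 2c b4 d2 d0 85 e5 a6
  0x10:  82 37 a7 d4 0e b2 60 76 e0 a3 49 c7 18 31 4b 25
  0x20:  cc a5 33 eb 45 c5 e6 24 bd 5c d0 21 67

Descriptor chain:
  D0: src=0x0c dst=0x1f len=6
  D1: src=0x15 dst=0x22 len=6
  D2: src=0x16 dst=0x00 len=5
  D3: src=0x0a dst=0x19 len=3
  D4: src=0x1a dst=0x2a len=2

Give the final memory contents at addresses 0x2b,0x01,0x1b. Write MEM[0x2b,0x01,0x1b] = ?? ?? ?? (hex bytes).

MEM[0x2b,0x01,0x1b] = d0 76 d0

[0] 0x0c->0x1f len=6 : d0 85 e5 a6 82 37
[1] 0x15->0x22 len=6 : b2 60 76 e0 a3 49
[2] 0x16->0x00 len=5 : 60 76 e0 a3 49
[3] 0x0a->0x19 len=3 : b4 d2 d0
[4] 0x1a->0x2a len=2 : d2 d0
query mem[0x2b]=0xd0, mem[0x01]=0x76, mem[0x1b]=0xd0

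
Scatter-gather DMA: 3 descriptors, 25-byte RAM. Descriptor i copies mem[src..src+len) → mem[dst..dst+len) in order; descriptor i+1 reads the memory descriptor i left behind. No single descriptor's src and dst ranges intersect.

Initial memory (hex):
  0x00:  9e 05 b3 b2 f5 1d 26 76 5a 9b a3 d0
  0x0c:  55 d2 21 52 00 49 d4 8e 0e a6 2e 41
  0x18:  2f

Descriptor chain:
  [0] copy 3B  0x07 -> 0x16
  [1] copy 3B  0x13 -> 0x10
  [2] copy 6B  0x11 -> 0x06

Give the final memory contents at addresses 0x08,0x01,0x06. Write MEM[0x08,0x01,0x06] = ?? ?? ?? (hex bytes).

MEM[0x08,0x01,0x06] = 8e 05 0e

[0] 0x07->0x16 len=3 : 76 5a 9b
[1] 0x13->0x10 len=3 : 8e 0e a6
[2] 0x11->0x06 len=6 : 0e a6 8e 0e a6 76
query mem[0x08]=0x8e, mem[0x01]=0x05, mem[0x06]=0x0e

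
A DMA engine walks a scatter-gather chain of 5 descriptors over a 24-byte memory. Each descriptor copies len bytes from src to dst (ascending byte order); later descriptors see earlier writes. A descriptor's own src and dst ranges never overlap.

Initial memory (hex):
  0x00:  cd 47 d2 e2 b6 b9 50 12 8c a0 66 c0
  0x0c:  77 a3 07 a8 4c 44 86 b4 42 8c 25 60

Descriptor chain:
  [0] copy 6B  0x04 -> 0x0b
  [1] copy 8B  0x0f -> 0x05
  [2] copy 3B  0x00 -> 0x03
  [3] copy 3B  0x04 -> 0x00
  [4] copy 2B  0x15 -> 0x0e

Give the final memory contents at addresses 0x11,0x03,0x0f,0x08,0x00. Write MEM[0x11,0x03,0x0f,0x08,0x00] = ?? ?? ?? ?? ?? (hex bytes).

MEM[0x11,0x03,0x0f,0x08,0x00] = 44 cd 25 86 47

#0 dst[0x0b+6] := {0xb6,0xb9,0x50,0x12,0x8c,0xa0}
#1 dst[0x05+8] := {0x8c,0xa0,0x44,0x86,0xb4,0x42,0x8c,0x25}
#2 dst[0x03+3] := {0xcd,0x47,0xd2}
#3 dst[0x00+3] := {0x47,0xd2,0xa0}
#4 dst[0x0e+2] := {0x8c,0x25}
query mem[0x11]=0x44, mem[0x03]=0xcd, mem[0x0f]=0x25, mem[0x08]=0x86, mem[0x00]=0x47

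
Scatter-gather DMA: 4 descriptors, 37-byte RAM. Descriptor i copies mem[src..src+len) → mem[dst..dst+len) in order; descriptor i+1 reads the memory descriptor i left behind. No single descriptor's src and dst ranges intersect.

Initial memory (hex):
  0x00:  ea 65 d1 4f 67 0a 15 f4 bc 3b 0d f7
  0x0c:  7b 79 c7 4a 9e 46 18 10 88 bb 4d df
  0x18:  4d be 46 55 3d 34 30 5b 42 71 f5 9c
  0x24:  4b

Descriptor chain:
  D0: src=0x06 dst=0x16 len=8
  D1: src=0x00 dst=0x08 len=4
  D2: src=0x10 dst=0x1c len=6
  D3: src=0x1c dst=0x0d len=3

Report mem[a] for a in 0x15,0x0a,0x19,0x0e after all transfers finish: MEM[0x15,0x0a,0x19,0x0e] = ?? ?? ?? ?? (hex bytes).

MEM[0x15,0x0a,0x19,0x0e] = bb d1 3b 46

[0] 0x06->0x16 len=8 : 15 f4 bc 3b 0d f7 7b 79
[1] 0x00->0x08 len=4 : ea 65 d1 4f
[2] 0x10->0x1c len=6 : 9e 46 18 10 88 bb
[3] 0x1c->0x0d len=3 : 9e 46 18
query mem[0x15]=0xbb, mem[0x0a]=0xd1, mem[0x19]=0x3b, mem[0x0e]=0x46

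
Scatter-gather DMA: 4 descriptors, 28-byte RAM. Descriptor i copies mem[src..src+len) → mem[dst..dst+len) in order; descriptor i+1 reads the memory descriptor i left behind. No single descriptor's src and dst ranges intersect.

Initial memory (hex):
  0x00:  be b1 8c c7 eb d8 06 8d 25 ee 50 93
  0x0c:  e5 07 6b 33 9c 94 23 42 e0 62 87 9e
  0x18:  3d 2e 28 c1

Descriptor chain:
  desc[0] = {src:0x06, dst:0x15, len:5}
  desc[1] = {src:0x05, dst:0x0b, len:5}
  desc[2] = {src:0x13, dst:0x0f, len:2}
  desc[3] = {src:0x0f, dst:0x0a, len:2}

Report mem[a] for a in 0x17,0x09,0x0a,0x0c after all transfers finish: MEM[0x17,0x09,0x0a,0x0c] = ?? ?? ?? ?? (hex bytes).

[0] 0x06->0x15 len=5 : 06 8d 25 ee 50
[1] 0x05->0x0b len=5 : d8 06 8d 25 ee
[2] 0x13->0x0f len=2 : 42 e0
[3] 0x0f->0x0a len=2 : 42 e0
query mem[0x17]=0x25, mem[0x09]=0xee, mem[0x0a]=0x42, mem[0x0c]=0x06

MEM[0x17,0x09,0x0a,0x0c] = 25 ee 42 06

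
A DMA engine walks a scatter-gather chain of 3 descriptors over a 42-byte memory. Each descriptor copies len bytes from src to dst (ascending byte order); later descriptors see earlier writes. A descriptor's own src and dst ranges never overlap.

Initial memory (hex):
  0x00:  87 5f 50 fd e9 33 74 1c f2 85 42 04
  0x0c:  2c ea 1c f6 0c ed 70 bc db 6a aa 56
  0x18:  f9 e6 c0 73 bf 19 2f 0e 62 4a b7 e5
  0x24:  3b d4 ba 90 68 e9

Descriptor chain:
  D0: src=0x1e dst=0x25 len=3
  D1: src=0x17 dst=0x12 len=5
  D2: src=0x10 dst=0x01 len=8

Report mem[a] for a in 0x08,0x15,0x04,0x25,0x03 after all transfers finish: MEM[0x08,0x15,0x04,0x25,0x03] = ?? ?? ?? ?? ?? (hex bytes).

MEM[0x08,0x15,0x04,0x25,0x03] = 56 c0 f9 2f 56

[0] 0x1e->0x25 len=3 : 2f 0e 62
[1] 0x17->0x12 len=5 : 56 f9 e6 c0 73
[2] 0x10->0x01 len=8 : 0c ed 56 f9 e6 c0 73 56
query mem[0x08]=0x56, mem[0x15]=0xc0, mem[0x04]=0xf9, mem[0x25]=0x2f, mem[0x03]=0x56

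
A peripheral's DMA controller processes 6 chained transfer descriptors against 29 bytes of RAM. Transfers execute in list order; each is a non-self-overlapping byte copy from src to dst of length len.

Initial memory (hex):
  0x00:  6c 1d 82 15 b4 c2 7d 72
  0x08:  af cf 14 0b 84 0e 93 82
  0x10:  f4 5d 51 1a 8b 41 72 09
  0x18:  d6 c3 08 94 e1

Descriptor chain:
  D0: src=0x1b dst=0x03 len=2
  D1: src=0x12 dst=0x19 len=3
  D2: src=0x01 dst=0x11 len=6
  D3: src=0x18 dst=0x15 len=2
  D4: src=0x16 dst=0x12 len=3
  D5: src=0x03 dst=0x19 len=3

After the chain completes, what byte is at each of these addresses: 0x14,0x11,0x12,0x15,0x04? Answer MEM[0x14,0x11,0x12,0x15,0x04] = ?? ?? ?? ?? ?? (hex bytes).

[0] 0x1b->0x03 len=2 : 94 e1
[1] 0x12->0x19 len=3 : 51 1a 8b
[2] 0x01->0x11 len=6 : 1d 82 94 e1 c2 7d
[3] 0x18->0x15 len=2 : d6 51
[4] 0x16->0x12 len=3 : 51 09 d6
[5] 0x03->0x19 len=3 : 94 e1 c2
query mem[0x14]=0xd6, mem[0x11]=0x1d, mem[0x12]=0x51, mem[0x15]=0xd6, mem[0x04]=0xe1

MEM[0x14,0x11,0x12,0x15,0x04] = d6 1d 51 d6 e1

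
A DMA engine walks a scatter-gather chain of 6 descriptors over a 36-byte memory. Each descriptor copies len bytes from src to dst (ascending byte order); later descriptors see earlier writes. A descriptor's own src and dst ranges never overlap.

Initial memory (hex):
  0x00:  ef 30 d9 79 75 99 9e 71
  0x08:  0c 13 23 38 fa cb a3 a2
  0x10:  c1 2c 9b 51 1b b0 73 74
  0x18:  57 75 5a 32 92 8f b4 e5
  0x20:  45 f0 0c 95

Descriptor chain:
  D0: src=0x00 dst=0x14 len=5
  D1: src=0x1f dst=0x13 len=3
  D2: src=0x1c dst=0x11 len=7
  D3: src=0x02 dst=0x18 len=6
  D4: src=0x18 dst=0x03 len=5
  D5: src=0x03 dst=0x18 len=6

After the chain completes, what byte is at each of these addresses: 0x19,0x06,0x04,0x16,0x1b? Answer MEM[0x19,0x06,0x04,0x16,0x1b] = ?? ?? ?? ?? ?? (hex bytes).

MEM[0x19,0x06,0x04,0x16,0x1b] = 79 99 79 f0 99

[0] 0x00->0x14 len=5 : ef 30 d9 79 75
[1] 0x1f->0x13 len=3 : e5 45 f0
[2] 0x1c->0x11 len=7 : 92 8f b4 e5 45 f0 0c
[3] 0x02->0x18 len=6 : d9 79 75 99 9e 71
[4] 0x18->0x03 len=5 : d9 79 75 99 9e
[5] 0x03->0x18 len=6 : d9 79 75 99 9e 0c
query mem[0x19]=0x79, mem[0x06]=0x99, mem[0x04]=0x79, mem[0x16]=0xf0, mem[0x1b]=0x99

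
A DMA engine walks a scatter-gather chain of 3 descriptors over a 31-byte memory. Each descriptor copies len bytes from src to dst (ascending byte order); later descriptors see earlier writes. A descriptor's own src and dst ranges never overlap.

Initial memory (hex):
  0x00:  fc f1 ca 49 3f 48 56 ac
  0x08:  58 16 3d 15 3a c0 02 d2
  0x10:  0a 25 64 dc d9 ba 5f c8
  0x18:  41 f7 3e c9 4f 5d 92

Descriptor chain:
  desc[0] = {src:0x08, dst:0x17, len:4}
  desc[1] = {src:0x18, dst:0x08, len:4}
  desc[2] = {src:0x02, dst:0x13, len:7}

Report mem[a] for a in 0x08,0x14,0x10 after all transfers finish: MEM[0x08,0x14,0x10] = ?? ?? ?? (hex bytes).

MEM[0x08,0x14,0x10] = 16 49 0a

[0] 0x08->0x17 len=4 : 58 16 3d 15
[1] 0x18->0x08 len=4 : 16 3d 15 c9
[2] 0x02->0x13 len=7 : ca 49 3f 48 56 ac 16
query mem[0x08]=0x16, mem[0x14]=0x49, mem[0x10]=0x0a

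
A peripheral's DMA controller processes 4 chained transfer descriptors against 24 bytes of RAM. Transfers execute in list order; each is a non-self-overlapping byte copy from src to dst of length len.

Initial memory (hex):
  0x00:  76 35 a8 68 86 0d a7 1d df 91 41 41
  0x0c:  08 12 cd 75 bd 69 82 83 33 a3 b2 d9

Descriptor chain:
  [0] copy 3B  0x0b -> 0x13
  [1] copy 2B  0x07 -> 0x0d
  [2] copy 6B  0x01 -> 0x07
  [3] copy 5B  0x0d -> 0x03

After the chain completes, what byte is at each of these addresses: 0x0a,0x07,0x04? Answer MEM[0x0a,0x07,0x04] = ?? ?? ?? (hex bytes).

#0 dst[0x13+3] := {0x41,0x08,0x12}
#1 dst[0x0d+2] := {0x1d,0xdf}
#2 dst[0x07+6] := {0x35,0xa8,0x68,0x86,0x0d,0xa7}
#3 dst[0x03+5] := {0x1d,0xdf,0x75,0xbd,0x69}
query mem[0x0a]=0x86, mem[0x07]=0x69, mem[0x04]=0xdf

MEM[0x0a,0x07,0x04] = 86 69 df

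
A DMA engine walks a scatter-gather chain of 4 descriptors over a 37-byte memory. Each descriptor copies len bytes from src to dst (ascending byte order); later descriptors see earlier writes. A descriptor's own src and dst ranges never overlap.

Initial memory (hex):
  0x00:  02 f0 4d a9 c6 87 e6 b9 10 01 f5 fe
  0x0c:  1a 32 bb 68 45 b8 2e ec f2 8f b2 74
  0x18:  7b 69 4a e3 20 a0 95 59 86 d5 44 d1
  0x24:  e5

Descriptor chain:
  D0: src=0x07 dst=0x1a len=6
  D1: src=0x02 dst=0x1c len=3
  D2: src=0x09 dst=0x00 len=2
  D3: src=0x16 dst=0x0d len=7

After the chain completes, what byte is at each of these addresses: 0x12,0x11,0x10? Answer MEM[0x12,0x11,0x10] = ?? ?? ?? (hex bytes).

#0 dst[0x1a+6] := {0xb9,0x10,0x01,0xf5,0xfe,0x1a}
#1 dst[0x1c+3] := {0x4d,0xa9,0xc6}
#2 dst[0x00+2] := {0x01,0xf5}
#3 dst[0x0d+7] := {0xb2,0x74,0x7b,0x69,0xb9,0x10,0x4d}
query mem[0x12]=0x10, mem[0x11]=0xb9, mem[0x10]=0x69

MEM[0x12,0x11,0x10] = 10 b9 69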